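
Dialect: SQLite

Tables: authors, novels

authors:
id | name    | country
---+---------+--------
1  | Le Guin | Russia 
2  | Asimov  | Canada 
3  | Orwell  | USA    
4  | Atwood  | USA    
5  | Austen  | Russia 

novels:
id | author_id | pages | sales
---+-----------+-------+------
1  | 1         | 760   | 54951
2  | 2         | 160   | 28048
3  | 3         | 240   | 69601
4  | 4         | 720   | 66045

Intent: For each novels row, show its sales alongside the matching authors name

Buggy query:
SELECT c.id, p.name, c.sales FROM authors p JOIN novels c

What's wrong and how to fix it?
Bug: JOIN with no ON clause produces a cartesian product; every novels row pairs with every authors row

Fix: Specify the join condition linking the foreign key to the parent id

Corrected query:
SELECT c.id, p.name, c.sales FROM authors p JOIN novels c ON c.author_id = p.id

Result:
id | name    | sales
---+---------+------
1  | Le Guin | 54951
2  | Asimov  | 28048
3  | Orwell  | 69601
4  | Atwood  | 66045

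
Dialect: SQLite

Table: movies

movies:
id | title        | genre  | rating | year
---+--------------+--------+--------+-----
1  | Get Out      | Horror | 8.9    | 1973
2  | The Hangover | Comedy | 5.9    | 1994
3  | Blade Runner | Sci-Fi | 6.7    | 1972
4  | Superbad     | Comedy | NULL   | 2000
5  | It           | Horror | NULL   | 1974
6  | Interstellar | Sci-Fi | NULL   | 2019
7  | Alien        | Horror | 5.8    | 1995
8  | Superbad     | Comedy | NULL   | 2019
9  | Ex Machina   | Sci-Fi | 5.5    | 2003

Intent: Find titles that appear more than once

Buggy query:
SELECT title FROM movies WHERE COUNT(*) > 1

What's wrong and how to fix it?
Bug: COUNT(*) is an aggregate and cannot be used in WHERE

Fix: GROUP BY title, then filter groups with HAVING COUNT(*) > 1

Corrected query:
SELECT title FROM movies GROUP BY title HAVING COUNT(*) > 1

Result:
title   
--------
Superbad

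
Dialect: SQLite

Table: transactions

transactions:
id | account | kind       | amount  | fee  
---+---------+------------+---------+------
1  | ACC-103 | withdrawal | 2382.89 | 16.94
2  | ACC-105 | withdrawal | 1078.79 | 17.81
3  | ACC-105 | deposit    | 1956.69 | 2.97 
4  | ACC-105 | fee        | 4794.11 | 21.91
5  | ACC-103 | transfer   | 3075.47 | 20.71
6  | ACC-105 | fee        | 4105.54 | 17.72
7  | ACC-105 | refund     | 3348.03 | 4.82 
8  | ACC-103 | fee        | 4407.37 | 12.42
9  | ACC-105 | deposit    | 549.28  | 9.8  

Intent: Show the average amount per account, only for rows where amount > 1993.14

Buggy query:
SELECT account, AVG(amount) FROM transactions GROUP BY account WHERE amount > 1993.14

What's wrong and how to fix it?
Bug: Row-level WHERE must come before GROUP BY in the clause order

Fix: Move the WHERE clause before GROUP BY

Corrected query:
SELECT account, AVG(amount) FROM transactions WHERE amount > 1993.14 GROUP BY account

Result:
account | AVG(amount)
--------+------------
ACC-103 | 3288.576667
ACC-105 | 4082.56    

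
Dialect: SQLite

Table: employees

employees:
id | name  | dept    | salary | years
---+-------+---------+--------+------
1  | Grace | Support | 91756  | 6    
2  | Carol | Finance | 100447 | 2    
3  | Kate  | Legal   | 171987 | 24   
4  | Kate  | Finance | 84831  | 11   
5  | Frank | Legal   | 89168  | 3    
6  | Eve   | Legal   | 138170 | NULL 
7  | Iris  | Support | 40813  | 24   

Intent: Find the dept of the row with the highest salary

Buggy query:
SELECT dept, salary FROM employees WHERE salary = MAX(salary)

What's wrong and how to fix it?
Bug: WHERE is evaluated per row; an aggregate over the whole table isn't defined there

Fix: Wrap MAX in a scalar subquery so WHERE compares against a single value

Corrected query:
SELECT dept, salary FROM employees WHERE salary = (SELECT MAX(salary) FROM employees)

Result:
dept  | salary
------+-------
Legal | 171987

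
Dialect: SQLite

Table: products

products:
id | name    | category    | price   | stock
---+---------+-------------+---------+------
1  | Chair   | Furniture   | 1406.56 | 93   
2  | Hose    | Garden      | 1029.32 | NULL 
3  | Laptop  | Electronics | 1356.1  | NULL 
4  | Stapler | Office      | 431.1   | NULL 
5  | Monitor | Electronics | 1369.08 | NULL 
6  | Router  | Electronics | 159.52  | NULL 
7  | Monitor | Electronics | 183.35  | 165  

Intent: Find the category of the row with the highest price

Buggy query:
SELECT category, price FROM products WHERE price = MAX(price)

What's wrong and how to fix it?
Bug: MAX(price) is an aggregate and cannot be used directly in WHERE

Fix: Wrap MAX in a scalar subquery so WHERE compares against a single value

Corrected query:
SELECT category, price FROM products WHERE price = (SELECT MAX(price) FROM products)

Result:
category  | price  
----------+--------
Furniture | 1406.56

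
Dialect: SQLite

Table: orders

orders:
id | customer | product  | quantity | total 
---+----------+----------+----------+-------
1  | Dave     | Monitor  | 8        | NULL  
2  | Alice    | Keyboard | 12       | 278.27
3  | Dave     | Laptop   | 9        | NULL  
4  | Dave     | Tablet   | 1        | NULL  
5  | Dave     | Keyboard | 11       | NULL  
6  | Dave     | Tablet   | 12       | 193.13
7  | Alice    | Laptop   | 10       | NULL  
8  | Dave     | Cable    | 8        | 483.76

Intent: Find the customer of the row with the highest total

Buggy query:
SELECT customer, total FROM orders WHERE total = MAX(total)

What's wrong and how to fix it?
Bug: WHERE is evaluated per row; an aggregate over the whole table isn't defined there

Fix: Use a subquery: WHERE total = (SELECT MAX(total) FROM orders)

Corrected query:
SELECT customer, total FROM orders WHERE total = (SELECT MAX(total) FROM orders)

Result:
customer | total 
---------+-------
Dave     | 483.76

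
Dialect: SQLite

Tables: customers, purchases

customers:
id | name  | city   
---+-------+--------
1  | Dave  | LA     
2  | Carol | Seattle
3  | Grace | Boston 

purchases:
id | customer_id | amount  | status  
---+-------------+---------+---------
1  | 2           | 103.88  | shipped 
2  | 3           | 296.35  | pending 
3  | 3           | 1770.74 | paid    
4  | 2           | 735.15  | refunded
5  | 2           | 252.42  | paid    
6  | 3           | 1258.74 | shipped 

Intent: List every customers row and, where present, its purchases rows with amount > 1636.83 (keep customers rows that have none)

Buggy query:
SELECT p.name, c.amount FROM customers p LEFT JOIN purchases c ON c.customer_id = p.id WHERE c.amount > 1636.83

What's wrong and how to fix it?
Bug: Filtering c.amount in WHERE discards the NULL rows produced by LEFT JOIN, turning it into an inner join

Fix: Move the right-table condition into the ON clause so unmatched parents are kept

Corrected query:
SELECT p.name, c.amount FROM customers p LEFT JOIN purchases c ON c.customer_id = p.id AND c.amount > 1636.83

Result:
name  | amount 
------+--------
Dave  | NULL   
Carol | NULL   
Grace | 1770.74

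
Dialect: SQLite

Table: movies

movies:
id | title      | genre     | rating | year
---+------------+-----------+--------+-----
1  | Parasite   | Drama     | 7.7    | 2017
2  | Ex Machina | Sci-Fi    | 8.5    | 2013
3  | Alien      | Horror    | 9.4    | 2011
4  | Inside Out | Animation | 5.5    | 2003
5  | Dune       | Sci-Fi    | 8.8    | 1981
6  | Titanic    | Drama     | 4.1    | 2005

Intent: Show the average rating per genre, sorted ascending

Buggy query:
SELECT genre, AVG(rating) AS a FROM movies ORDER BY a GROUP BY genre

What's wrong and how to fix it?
Bug: ORDER BY appears before GROUP BY; SQL clause order requires GROUP BY first

Fix: Move ORDER BY to the end, after GROUP BY

Corrected query:
SELECT genre, AVG(rating) AS a FROM movies GROUP BY genre ORDER BY a

Result:
genre     | a   
----------+-----
Animation | 5.5 
Drama     | 5.9 
Sci-Fi    | 8.65
Horror    | 9.4 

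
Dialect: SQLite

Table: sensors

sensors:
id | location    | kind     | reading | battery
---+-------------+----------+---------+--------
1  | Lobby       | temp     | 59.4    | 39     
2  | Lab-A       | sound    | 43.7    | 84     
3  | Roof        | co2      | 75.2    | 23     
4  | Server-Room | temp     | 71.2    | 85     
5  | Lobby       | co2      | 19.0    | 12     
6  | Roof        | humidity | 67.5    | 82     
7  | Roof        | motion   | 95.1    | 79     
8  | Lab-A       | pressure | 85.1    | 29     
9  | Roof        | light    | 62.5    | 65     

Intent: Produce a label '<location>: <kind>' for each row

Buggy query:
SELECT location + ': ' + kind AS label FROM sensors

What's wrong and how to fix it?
Bug: '+' is numeric addition; on text columns SQLite converts them to 0 instead of concatenating

Fix: Replace + with || to concatenate text

Corrected query:
SELECT location || ': ' || kind AS label FROM sensors

Result:
label            
-----------------
Lobby: temp      
Lab-A: sound     
Roof: co2        
Server-Room: temp
Lobby: co2       
Roof: humidity   
Roof: motion     
Lab-A: pressure  
Roof: light      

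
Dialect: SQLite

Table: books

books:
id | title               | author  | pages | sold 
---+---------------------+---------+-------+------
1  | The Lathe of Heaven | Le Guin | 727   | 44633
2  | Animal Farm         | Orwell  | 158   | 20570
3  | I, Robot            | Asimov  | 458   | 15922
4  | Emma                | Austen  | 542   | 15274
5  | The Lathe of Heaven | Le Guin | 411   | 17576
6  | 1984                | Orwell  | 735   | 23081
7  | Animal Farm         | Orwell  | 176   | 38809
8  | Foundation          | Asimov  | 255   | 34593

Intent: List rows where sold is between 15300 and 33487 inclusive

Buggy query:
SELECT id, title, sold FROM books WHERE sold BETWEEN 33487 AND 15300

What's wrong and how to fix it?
Bug: BETWEEN expects the lower bound first; with 33487 AND 15300 the range is empty

Fix: Swap the bounds so the smaller value comes first

Corrected query:
SELECT id, title, sold FROM books WHERE sold BETWEEN 15300 AND 33487

Result:
id | title               | sold 
---+---------------------+------
2  | Animal Farm         | 20570
3  | I, Robot            | 15922
5  | The Lathe of Heaven | 17576
6  | 1984                | 23081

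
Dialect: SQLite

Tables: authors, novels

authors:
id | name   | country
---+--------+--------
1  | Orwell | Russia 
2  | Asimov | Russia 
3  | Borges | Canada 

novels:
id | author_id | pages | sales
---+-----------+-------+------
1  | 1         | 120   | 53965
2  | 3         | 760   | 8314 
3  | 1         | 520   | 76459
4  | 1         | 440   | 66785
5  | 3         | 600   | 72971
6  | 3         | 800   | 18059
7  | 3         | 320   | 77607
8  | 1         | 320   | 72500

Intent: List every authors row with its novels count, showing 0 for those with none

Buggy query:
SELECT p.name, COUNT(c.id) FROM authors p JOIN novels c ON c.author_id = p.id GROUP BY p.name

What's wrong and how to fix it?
Bug: An inner join excludes parents with zero children

Fix: Use LEFT JOIN so parents without children still appear (COUNT(c.id) gives 0)

Corrected query:
SELECT p.name, COUNT(c.id) FROM authors p LEFT JOIN novels c ON c.author_id = p.id GROUP BY p.name

Result:
name   | COUNT(c.id)
-------+------------
Asimov | 0          
Borges | 4          
Orwell | 4          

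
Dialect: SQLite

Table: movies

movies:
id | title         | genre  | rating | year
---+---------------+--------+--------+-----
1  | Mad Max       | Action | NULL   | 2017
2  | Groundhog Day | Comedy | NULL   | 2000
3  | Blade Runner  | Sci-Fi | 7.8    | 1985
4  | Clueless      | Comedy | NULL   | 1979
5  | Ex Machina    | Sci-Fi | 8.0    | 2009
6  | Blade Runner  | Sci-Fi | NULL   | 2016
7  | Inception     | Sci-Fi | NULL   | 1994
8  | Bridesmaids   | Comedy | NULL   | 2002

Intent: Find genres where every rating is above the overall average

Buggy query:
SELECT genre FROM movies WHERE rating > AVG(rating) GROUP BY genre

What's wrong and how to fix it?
Bug: WHERE evaluates per row before aggregation, so AVG() is unavailable

Fix: Compute the overall average in a scalar subquery and compare each group's MIN against it in HAVING

Corrected query:
SELECT genre FROM movies GROUP BY genre HAVING MIN(rating) > (SELECT AVG(rating) FROM movies)

Result:
(no rows)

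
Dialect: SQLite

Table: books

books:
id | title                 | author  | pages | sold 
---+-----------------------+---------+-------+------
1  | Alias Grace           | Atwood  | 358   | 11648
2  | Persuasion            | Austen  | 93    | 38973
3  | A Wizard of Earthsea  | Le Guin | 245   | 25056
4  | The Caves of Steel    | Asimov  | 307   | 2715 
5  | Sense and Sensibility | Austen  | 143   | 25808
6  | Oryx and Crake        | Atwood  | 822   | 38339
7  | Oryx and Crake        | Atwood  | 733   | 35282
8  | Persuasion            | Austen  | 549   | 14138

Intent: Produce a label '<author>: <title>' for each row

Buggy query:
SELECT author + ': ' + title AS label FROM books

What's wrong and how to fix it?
Bug: SQLite uses || for string concatenation; + coerces text to numbers (yielding 0)

Fix: Use the || operator for string concatenation

Corrected query:
SELECT author || ': ' || title AS label FROM books

Result:
label                        
-----------------------------
Atwood: Alias Grace          
Austen: Persuasion           
Le Guin: A Wizard of Earthsea
Asimov: The Caves of Steel   
Austen: Sense and Sensibility
Atwood: Oryx and Crake       
Atwood: Oryx and Crake       
Austen: Persuasion           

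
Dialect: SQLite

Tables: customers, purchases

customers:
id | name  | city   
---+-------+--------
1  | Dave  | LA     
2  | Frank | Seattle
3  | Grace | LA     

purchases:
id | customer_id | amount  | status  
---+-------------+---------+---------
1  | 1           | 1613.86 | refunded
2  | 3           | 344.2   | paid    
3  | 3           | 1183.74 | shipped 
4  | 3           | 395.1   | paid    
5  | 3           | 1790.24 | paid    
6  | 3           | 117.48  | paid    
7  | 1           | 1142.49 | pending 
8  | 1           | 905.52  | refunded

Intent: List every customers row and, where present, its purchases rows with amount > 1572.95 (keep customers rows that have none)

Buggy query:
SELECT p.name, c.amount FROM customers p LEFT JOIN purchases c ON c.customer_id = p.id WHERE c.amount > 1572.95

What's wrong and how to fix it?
Bug: A WHERE condition on the right-hand table after LEFT JOIN drops unmatched parents

Fix: Move the right-table condition into the ON clause so unmatched parents are kept

Corrected query:
SELECT p.name, c.amount FROM customers p LEFT JOIN purchases c ON c.customer_id = p.id AND c.amount > 1572.95

Result:
name  | amount 
------+--------
Dave  | 1613.86
Frank | NULL   
Grace | 1790.24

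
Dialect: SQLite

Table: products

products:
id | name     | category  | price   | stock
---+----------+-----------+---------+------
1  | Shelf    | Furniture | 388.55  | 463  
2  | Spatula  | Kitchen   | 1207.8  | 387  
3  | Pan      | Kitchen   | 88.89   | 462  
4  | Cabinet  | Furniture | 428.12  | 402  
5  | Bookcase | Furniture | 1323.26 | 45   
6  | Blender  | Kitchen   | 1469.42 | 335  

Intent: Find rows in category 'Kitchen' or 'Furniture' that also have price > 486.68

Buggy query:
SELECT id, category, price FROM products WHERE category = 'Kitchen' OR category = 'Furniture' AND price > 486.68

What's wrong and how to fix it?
Bug: AND binds tighter than OR, so this parses as category = 'Kitchen' OR (category = 'Furniture' AND price > 486.68)

Fix: Group the OR with parentheses (or use IN), then AND the threshold

Corrected query:
SELECT id, category, price FROM products WHERE (category = 'Kitchen' OR category = 'Furniture') AND price > 486.68

Result:
id | category  | price  
---+-----------+--------
2  | Kitchen   | 1207.8 
5  | Furniture | 1323.26
6  | Kitchen   | 1469.42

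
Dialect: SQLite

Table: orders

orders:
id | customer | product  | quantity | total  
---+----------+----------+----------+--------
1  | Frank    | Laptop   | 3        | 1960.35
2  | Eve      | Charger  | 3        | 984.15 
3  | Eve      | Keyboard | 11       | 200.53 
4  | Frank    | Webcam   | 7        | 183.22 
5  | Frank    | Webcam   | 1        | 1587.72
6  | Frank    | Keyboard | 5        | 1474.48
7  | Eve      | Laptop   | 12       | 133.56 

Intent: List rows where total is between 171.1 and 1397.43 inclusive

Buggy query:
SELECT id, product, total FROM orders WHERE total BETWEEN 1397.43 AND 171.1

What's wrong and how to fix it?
Bug: BETWEEN expects the lower bound first; with 1397.43 AND 171.1 the range is empty

Fix: Write BETWEEN 171.1 AND 1397.43

Corrected query:
SELECT id, product, total FROM orders WHERE total BETWEEN 171.1 AND 1397.43

Result:
id | product  | total 
---+----------+-------
2  | Charger  | 984.15
3  | Keyboard | 200.53
4  | Webcam   | 183.22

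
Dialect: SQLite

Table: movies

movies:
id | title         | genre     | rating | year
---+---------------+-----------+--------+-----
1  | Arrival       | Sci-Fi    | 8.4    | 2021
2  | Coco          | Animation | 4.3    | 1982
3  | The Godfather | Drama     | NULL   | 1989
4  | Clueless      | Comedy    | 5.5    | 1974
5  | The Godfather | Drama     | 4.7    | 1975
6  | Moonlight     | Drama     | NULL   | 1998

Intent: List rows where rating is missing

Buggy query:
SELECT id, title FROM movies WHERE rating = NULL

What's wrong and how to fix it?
Bug: '= NULL' is always unknown in SQL three-valued logic, so no rows match

Fix: Replace '= NULL' with 'IS NULL'

Corrected query:
SELECT id, title FROM movies WHERE rating IS NULL

Result:
id | title        
---+--------------
3  | The Godfather
6  | Moonlight    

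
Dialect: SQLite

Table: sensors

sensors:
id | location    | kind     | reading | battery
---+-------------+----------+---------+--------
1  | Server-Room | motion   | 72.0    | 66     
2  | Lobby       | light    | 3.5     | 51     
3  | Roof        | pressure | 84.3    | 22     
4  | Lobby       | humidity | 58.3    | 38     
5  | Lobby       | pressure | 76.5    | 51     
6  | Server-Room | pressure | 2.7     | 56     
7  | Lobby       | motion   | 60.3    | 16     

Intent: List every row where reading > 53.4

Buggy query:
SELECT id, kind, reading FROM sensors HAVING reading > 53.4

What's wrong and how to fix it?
Bug: HAVING filters the output of aggregation, but this query has no GROUP BY and no aggregate functions, so SQLite rejects it (HAVING clause on a non-aggregate query); the condition here is per row

Fix: Replace HAVING with WHERE since the condition applies to individual rows

Corrected query:
SELECT id, kind, reading FROM sensors WHERE reading > 53.4

Result:
id | kind     | reading
---+----------+--------
1  | motion   | 72     
3  | pressure | 84.3   
4  | humidity | 58.3   
5  | pressure | 76.5   
7  | motion   | 60.3   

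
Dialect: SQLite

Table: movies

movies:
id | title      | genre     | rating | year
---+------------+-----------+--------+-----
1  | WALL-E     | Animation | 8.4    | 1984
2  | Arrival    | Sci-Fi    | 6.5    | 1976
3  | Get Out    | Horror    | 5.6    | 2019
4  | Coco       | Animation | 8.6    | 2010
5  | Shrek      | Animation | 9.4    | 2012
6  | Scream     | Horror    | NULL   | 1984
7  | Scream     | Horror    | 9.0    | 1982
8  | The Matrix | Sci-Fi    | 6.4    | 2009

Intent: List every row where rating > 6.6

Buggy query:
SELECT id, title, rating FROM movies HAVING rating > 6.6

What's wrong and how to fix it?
Bug: HAVING filters the output of aggregation, but this query has no GROUP BY and no aggregate functions, so SQLite rejects it (HAVING clause on a non-aggregate query); the condition here is per row

Fix: Replace HAVING with WHERE since the condition applies to individual rows

Corrected query:
SELECT id, title, rating FROM movies WHERE rating > 6.6

Result:
id | title  | rating
---+--------+-------
1  | WALL-E | 8.4   
4  | Coco   | 8.6   
5  | Shrek  | 9.4   
7  | Scream | 9     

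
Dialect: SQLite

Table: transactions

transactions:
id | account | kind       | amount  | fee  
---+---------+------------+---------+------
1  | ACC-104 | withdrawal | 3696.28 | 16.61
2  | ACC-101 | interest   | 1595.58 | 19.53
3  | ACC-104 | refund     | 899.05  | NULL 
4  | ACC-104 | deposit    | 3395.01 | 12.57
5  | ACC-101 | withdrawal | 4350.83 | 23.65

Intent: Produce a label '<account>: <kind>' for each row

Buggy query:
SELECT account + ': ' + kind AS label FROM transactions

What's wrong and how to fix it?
Bug: '+' is numeric addition; on text columns SQLite converts them to 0 instead of concatenating

Fix: Use the || operator for string concatenation

Corrected query:
SELECT account || ': ' || kind AS label FROM transactions

Result:
label              
-------------------
ACC-104: withdrawal
ACC-101: interest  
ACC-104: refund    
ACC-104: deposit   
ACC-101: withdrawal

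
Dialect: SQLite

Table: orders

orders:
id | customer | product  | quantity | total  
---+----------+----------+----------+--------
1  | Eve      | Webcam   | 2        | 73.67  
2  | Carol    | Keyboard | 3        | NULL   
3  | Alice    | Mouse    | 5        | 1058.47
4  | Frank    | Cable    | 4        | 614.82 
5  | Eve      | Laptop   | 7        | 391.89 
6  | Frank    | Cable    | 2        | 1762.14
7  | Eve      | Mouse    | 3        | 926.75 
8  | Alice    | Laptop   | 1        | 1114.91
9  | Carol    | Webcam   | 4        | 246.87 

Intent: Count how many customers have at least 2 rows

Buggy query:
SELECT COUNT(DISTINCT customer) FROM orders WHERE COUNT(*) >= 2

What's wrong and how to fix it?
Bug: COUNT(*) cannot appear in WHERE; the per-group count doesn't exist yet

Fix: Group first with HAVING COUNT(*) >= 2, then COUNT the resulting groups

Corrected query:
SELECT COUNT(*) FROM (SELECT customer FROM orders GROUP BY customer HAVING COUNT(*) >= 2)

Result:
COUNT(*)
--------
4       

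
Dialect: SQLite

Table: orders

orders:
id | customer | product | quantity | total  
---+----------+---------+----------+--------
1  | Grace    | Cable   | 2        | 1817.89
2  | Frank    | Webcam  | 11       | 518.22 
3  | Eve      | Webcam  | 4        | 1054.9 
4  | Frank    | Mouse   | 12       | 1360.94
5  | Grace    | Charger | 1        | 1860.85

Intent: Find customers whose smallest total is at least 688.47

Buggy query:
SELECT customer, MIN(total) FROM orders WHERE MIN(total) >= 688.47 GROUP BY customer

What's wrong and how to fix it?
Bug: MIN() in WHERE is a misuse of aggregate

Fix: Use HAVING for the per-group MIN condition

Corrected query:
SELECT customer, MIN(total) FROM orders GROUP BY customer HAVING MIN(total) >= 688.47

Result:
customer | MIN(total)
---------+-----------
Eve      | 1054.9    
Grace    | 1817.89   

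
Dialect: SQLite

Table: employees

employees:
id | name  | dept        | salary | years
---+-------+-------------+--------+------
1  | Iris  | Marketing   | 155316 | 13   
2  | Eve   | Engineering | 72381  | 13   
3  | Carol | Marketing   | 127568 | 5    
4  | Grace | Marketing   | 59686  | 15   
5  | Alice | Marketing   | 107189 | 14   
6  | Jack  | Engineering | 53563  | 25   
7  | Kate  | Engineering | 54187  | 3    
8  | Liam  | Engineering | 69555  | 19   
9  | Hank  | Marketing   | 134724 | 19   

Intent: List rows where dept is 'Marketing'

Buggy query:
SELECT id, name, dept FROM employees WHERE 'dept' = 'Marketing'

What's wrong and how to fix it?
Bug: Single quotes denote string literals in SQL; the column name is being compared as a constant string

Fix: Remove the quotes around the column name (or use double quotes for an identifier)

Corrected query:
SELECT id, name, dept FROM employees WHERE dept = 'Marketing'

Result:
id | name  | dept     
---+-------+----------
1  | Iris  | Marketing
3  | Carol | Marketing
4  | Grace | Marketing
5  | Alice | Marketing
9  | Hank  | Marketing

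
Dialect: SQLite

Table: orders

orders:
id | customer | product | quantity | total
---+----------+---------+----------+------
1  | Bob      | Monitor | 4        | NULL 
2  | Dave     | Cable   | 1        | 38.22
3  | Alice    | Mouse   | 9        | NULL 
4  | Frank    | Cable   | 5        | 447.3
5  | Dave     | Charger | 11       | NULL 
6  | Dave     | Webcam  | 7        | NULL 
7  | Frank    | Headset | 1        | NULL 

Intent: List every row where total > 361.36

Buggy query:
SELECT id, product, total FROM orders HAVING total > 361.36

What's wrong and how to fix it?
Bug: This is a non-aggregate query (no GROUP BY, no aggregates), so in SQLite the HAVING clause is invalid here; a row-level condition belongs in WHERE

Fix: Replace HAVING with WHERE since the condition applies to individual rows

Corrected query:
SELECT id, product, total FROM orders WHERE total > 361.36

Result:
id | product | total
---+---------+------
4  | Cable   | 447.3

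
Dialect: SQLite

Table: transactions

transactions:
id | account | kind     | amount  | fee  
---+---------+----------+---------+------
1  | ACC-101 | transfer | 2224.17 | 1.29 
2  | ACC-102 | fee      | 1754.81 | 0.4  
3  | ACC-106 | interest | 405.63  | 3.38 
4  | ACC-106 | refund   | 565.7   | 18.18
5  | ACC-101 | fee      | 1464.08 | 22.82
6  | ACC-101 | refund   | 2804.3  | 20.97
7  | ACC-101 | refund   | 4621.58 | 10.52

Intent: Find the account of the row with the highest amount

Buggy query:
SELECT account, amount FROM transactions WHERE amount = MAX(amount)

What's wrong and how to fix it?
Bug: MAX(amount) is an aggregate and cannot be used directly in WHERE

Fix: Use a subquery: WHERE amount = (SELECT MAX(amount) FROM transactions)

Corrected query:
SELECT account, amount FROM transactions WHERE amount = (SELECT MAX(amount) FROM transactions)

Result:
account | amount 
--------+--------
ACC-101 | 4621.58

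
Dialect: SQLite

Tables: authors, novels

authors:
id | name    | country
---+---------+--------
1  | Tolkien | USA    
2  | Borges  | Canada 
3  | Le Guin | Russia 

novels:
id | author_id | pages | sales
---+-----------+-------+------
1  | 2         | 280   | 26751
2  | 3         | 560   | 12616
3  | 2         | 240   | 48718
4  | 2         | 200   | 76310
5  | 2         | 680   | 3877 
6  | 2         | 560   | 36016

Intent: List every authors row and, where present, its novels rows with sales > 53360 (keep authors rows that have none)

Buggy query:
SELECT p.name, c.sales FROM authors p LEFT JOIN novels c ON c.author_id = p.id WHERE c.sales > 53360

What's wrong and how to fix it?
Bug: A WHERE condition on the right-hand table after LEFT JOIN drops unmatched parents

Fix: Put 'c.sales > 53360' in the JOIN's ON clause instead of WHERE

Corrected query:
SELECT p.name, c.sales FROM authors p LEFT JOIN novels c ON c.author_id = p.id AND c.sales > 53360

Result:
name    | sales
--------+------
Tolkien | NULL 
Borges  | 76310
Le Guin | NULL 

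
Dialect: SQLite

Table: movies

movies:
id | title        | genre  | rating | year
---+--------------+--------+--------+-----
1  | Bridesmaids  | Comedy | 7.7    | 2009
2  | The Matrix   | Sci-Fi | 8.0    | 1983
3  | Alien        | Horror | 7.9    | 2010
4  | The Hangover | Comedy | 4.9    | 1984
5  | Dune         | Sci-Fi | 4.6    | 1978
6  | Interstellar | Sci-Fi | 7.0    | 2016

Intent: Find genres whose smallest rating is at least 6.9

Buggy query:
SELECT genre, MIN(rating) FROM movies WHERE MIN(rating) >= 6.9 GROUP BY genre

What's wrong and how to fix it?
Bug: Aggregates like MIN are computed per group after WHERE runs

Fix: Use HAVING for the per-group MIN condition

Corrected query:
SELECT genre, MIN(rating) FROM movies GROUP BY genre HAVING MIN(rating) >= 6.9

Result:
genre  | MIN(rating)
-------+------------
Horror | 7.9        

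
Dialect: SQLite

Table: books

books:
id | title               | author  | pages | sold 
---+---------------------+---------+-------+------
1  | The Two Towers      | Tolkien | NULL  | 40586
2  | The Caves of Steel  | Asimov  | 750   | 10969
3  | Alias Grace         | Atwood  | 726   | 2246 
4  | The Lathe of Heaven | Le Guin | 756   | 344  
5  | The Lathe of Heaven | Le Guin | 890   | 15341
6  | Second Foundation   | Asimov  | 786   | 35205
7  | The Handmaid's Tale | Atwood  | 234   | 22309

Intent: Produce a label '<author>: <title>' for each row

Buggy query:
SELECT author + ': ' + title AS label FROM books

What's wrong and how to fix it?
Bug: '+' is numeric addition; on text columns SQLite converts them to 0 instead of concatenating

Fix: Replace + with || to concatenate text

Corrected query:
SELECT author || ': ' || title AS label FROM books

Result:
label                       
----------------------------
Tolkien: The Two Towers     
Asimov: The Caves of Steel  
Atwood: Alias Grace         
Le Guin: The Lathe of Heaven
Le Guin: The Lathe of Heaven
Asimov: Second Foundation   
Atwood: The Handmaid's Tale 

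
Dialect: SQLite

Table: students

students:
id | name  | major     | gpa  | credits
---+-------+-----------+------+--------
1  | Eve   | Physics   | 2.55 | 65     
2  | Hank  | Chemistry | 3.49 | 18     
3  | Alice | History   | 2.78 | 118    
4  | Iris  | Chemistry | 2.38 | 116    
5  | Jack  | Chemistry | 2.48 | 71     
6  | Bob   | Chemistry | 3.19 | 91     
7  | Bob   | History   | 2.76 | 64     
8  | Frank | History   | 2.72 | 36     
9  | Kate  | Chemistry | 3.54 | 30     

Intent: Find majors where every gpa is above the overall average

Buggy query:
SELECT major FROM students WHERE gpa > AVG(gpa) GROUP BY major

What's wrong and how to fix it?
Bug: WHERE evaluates per row before aggregation, so AVG() is unavailable

Fix: Compute the overall average in a scalar subquery and compare each group's MIN against it in HAVING

Corrected query:
SELECT major FROM students GROUP BY major HAVING MIN(gpa) > (SELECT AVG(gpa) FROM students)

Result:
(no rows)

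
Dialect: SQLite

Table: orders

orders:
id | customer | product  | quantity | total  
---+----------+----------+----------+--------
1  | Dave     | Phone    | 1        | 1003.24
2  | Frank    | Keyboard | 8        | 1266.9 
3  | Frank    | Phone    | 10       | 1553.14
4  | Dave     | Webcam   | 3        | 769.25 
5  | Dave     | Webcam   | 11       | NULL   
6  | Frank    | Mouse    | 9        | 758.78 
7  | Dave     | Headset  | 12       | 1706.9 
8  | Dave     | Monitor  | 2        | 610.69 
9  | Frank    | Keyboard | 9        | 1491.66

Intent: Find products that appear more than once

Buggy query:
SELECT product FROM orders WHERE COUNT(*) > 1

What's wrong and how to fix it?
Bug: COUNT(*) is an aggregate and cannot be used in WHERE

Fix: GROUP BY product, then filter groups with HAVING COUNT(*) > 1

Corrected query:
SELECT product FROM orders GROUP BY product HAVING COUNT(*) > 1

Result:
product 
--------
Keyboard
Phone   
Webcam  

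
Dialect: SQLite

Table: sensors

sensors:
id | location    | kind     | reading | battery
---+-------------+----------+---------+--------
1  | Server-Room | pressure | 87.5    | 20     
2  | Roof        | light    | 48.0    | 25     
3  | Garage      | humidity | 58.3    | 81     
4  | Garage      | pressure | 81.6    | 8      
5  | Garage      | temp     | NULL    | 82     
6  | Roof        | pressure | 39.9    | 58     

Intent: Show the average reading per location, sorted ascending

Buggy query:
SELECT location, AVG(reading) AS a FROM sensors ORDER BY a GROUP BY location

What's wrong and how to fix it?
Bug: ORDER BY appears before GROUP BY; SQL clause order requires GROUP BY first

Fix: Move ORDER BY to the end, after GROUP BY

Corrected query:
SELECT location, AVG(reading) AS a FROM sensors GROUP BY location ORDER BY a

Result:
location    | a    
------------+------
Roof        | 43.95
Garage      | 69.95
Server-Room | 87.5 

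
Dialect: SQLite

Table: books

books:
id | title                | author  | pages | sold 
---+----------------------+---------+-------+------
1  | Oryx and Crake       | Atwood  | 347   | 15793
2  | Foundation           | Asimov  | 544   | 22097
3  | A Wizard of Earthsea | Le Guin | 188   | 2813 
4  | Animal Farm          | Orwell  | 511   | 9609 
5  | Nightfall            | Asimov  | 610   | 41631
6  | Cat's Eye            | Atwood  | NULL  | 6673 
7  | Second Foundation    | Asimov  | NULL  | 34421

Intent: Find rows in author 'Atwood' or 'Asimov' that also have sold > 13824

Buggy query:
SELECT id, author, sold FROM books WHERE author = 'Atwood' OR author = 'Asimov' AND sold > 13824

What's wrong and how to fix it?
Bug: Without parentheses, AND is evaluated before OR, so the sold filter only applies to the 'Asimov' branch

Fix: Add parentheses around the OR so the AND applies to both alternatives

Corrected query:
SELECT id, author, sold FROM books WHERE (author = 'Atwood' OR author = 'Asimov') AND sold > 13824

Result:
id | author | sold 
---+--------+------
1  | Atwood | 15793
2  | Asimov | 22097
5  | Asimov | 41631
7  | Asimov | 34421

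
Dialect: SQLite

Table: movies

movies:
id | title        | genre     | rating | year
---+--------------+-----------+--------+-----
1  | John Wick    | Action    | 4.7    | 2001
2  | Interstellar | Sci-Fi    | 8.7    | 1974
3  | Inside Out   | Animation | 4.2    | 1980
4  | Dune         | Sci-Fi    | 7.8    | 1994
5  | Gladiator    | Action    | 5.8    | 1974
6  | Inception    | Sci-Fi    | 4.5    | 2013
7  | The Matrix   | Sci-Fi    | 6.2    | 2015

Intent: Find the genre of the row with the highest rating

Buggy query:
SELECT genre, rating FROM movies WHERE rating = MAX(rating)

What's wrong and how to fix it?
Bug: MAX(rating) is an aggregate and cannot be used directly in WHERE

Fix: Use a subquery: WHERE rating = (SELECT MAX(rating) FROM movies)

Corrected query:
SELECT genre, rating FROM movies WHERE rating = (SELECT MAX(rating) FROM movies)

Result:
genre  | rating
-------+-------
Sci-Fi | 8.7   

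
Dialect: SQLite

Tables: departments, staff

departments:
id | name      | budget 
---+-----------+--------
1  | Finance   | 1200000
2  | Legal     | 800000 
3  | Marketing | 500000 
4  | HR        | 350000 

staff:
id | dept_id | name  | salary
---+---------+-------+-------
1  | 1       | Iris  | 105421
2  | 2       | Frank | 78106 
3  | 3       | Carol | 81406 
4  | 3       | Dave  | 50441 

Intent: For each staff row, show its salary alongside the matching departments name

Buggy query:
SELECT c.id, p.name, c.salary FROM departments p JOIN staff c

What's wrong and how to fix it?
Bug: JOIN with no ON clause produces a cartesian product; every staff row pairs with every departments row

Fix: Add ON c.dept_id = p.id to the JOIN

Corrected query:
SELECT c.id, p.name, c.salary FROM departments p JOIN staff c ON c.dept_id = p.id

Result:
id | name      | salary
---+-----------+-------
1  | Finance   | 105421
2  | Legal     | 78106 
3  | Marketing | 81406 
4  | Marketing | 50441 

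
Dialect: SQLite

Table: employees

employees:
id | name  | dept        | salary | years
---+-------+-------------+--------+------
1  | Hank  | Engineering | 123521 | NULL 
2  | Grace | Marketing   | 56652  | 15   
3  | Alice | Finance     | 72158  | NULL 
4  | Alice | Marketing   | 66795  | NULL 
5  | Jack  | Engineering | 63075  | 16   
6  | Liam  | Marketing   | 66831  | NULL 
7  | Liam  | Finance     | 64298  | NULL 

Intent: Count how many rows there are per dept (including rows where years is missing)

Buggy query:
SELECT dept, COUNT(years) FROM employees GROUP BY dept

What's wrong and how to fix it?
Bug: COUNT(years) skips NULLs, so groups with missing years are undercounted

Fix: Replace COUNT(years) with COUNT(*)

Corrected query:
SELECT dept, COUNT(*) FROM employees GROUP BY dept

Result:
dept        | COUNT(*)
------------+---------
Engineering | 2       
Finance     | 2       
Marketing   | 3       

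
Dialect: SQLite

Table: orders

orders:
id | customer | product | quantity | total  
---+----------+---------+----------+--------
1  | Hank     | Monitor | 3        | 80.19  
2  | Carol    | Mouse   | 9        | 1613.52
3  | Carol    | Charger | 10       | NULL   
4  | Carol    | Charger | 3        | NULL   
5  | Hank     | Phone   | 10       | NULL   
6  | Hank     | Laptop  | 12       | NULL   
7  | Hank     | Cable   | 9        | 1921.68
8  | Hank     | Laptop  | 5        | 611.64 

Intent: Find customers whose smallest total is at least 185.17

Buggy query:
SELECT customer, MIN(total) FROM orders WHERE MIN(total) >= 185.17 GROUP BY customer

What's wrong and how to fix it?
Bug: Aggregates like MIN are computed per group after WHERE runs

Fix: Use HAVING for the per-group MIN condition

Corrected query:
SELECT customer, MIN(total) FROM orders GROUP BY customer HAVING MIN(total) >= 185.17

Result:
customer | MIN(total)
---------+-----------
Carol    | 1613.52   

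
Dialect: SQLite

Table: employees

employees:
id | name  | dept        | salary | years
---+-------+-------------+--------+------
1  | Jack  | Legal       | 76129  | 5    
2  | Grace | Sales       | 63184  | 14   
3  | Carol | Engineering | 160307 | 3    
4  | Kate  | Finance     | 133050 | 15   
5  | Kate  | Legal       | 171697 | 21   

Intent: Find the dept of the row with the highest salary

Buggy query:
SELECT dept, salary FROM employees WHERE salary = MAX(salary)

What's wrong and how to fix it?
Bug: WHERE is evaluated per row; an aggregate over the whole table isn't defined there

Fix: Use a subquery: WHERE salary = (SELECT MAX(salary) FROM employees)

Corrected query:
SELECT dept, salary FROM employees WHERE salary = (SELECT MAX(salary) FROM employees)

Result:
dept  | salary
------+-------
Legal | 171697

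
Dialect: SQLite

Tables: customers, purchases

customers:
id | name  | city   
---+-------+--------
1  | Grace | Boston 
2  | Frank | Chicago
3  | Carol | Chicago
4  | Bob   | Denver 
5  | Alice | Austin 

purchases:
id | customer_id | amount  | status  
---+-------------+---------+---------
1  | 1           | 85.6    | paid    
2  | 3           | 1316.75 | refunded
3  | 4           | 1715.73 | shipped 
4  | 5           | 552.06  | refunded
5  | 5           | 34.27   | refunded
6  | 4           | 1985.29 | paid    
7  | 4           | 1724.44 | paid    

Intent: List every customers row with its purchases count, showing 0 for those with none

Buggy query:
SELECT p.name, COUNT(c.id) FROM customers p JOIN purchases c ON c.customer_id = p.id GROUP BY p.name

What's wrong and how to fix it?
Bug: INNER JOIN drops customers rows that have no matching purchases rows

Fix: Use LEFT JOIN so parents without children still appear (COUNT(c.id) gives 0)

Corrected query:
SELECT p.name, COUNT(c.id) FROM customers p LEFT JOIN purchases c ON c.customer_id = p.id GROUP BY p.name

Result:
name  | COUNT(c.id)
------+------------
Alice | 2          
Bob   | 3          
Carol | 1          
Frank | 0          
Grace | 1          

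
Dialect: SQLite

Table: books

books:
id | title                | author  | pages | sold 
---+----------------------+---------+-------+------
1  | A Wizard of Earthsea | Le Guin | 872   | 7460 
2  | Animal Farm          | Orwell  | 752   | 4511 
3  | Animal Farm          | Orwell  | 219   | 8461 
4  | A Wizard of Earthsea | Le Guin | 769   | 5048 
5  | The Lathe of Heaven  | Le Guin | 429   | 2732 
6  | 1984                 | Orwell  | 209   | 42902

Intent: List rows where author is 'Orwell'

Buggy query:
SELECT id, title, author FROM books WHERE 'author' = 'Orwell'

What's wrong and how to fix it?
Bug: Single quotes denote string literals in SQL; the column name is being compared as a constant string

Fix: Reference the column as author without single quotes

Corrected query:
SELECT id, title, author FROM books WHERE author = 'Orwell'

Result:
id | title       | author
---+-------------+-------
2  | Animal Farm | Orwell
3  | Animal Farm | Orwell
6  | 1984        | Orwell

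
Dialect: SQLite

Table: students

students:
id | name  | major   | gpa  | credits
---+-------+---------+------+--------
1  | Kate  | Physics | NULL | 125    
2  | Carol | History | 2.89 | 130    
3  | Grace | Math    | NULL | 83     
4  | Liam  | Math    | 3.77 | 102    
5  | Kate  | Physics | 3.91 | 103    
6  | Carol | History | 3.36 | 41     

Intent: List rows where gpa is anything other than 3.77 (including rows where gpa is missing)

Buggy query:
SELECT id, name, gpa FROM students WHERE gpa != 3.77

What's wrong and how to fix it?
Bug: 'gpa != 3.77' is unknown when gpa is NULL, so NULL rows are silently excluded

Fix: Add an explicit OR gpa IS NULL to include the missing-value rows

Corrected query:
SELECT id, name, gpa FROM students WHERE gpa != 3.77 OR gpa IS NULL

Result:
id | name  | gpa 
---+-------+-----
1  | Kate  | NULL
2  | Carol | 2.89
3  | Grace | NULL
5  | Kate  | 3.91
6  | Carol | 3.36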